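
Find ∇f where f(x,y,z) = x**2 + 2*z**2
(2*x, 0, 4*z)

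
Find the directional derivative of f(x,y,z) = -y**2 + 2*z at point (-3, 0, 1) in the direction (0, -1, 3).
3*sqrt(10)/5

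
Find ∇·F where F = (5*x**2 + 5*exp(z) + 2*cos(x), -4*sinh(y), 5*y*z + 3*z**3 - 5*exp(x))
10*x + 5*y + 9*z**2 - 2*sin(x) - 4*cosh(y)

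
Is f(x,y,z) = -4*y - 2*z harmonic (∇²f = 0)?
Yes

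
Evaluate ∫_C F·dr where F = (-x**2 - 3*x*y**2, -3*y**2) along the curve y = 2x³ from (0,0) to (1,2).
-59/6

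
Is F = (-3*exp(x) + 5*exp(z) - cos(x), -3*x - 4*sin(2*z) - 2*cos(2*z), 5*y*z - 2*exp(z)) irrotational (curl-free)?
No, ∇×F = (5*z - 4*sin(2*z) + 8*cos(2*z), 5*exp(z), -3)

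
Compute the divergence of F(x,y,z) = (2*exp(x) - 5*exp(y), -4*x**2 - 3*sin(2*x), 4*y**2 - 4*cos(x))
2*exp(x)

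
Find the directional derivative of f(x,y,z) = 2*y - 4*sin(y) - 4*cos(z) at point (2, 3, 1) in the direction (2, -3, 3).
3*sqrt(22)*(2*cos(3) - 1 + 2*sin(1))/11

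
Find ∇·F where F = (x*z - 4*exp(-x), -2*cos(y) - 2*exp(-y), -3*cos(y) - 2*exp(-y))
z + 2*sin(y) + 2*exp(-y) + 4*exp(-x)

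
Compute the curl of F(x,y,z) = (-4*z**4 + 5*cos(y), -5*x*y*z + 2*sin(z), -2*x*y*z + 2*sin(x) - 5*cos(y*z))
(5*x*y - 2*x*z + 5*z*sin(y*z) - 2*cos(z), 2*y*z - 16*z**3 - 2*cos(x), -5*y*z + 5*sin(y))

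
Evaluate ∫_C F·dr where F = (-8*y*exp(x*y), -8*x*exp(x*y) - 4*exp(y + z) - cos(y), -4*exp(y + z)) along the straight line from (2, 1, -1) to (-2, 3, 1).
-4*exp(4) - sin(3) - 8*exp(-6) + sin(1) + 4 + 8*exp(2)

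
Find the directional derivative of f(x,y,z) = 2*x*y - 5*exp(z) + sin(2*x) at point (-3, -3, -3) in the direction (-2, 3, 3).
-sqrt(22)*(15 + 4*exp(3)*cos(6) + 6*exp(3))*exp(-3)/22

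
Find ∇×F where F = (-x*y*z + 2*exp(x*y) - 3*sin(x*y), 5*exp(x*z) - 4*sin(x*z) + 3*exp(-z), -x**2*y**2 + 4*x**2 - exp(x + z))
((x*(-2*x*y - 5*exp(x*z) + 4*cos(x*z))*exp(z) + 3)*exp(-z), 2*x*y**2 - x*y - 8*x + exp(x + z), x*z - 2*x*exp(x*y) + 3*x*cos(x*y) + 5*z*exp(x*z) - 4*z*cos(x*z))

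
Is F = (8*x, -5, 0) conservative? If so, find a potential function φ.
Yes, F is conservative. φ = 4*x**2 - 5*y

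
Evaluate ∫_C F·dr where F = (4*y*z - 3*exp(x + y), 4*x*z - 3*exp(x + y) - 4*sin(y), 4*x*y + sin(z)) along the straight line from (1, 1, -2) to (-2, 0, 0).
-4*cos(1) + cos(2) + 11 + 6*sinh(2)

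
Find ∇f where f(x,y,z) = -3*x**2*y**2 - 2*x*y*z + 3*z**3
(2*y*(-3*x*y - z), 2*x*(-3*x*y - z), -2*x*y + 9*z**2)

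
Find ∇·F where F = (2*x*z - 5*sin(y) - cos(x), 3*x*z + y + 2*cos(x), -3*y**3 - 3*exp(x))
2*z + sin(x) + 1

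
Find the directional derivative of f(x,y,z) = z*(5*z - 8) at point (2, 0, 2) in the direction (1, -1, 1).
4*sqrt(3)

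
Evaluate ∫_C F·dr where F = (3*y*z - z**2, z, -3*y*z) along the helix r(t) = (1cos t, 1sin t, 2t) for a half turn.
-12*pi - 20 + 5*pi**2/2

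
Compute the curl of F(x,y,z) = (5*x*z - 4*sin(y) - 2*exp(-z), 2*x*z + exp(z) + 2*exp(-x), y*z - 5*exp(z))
(-2*x + z - exp(z), 5*x + 2*exp(-z), 2*z + 4*cos(y) - 2*exp(-x))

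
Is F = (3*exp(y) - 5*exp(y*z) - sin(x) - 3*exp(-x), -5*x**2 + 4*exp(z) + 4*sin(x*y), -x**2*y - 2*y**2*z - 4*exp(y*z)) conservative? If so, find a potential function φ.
No, ∇×F = (-x**2 - 4*y*z - 4*z*exp(y*z) - 4*exp(z), y*(2*x - 5*exp(y*z)), -10*x + 4*y*cos(x*y) + 5*z*exp(y*z) - 3*exp(y)) ≠ 0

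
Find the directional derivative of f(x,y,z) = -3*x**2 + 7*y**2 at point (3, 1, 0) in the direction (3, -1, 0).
-34*sqrt(10)/5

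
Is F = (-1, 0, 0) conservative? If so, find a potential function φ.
Yes, F is conservative. φ = -x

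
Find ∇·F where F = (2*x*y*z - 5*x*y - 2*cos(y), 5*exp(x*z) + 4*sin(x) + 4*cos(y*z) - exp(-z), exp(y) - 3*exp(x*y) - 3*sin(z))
2*y*z - 5*y - 4*z*sin(y*z) - 3*cos(z)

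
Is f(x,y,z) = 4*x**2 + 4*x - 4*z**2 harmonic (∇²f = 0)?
Yes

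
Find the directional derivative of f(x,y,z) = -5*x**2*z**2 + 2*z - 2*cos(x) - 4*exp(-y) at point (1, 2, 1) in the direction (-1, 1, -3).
2*sqrt(11)*(2 + (17 - sin(1))*exp(2))*exp(-2)/11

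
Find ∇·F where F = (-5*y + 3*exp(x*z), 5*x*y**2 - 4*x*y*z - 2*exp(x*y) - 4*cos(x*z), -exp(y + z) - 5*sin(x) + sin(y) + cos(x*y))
10*x*y - 4*x*z - 2*x*exp(x*y) + 3*z*exp(x*z) - exp(y + z)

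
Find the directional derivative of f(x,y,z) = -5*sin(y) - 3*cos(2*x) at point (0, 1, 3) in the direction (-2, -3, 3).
15*sqrt(22)*cos(1)/22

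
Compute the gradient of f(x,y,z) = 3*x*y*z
(3*y*z, 3*x*z, 3*x*y)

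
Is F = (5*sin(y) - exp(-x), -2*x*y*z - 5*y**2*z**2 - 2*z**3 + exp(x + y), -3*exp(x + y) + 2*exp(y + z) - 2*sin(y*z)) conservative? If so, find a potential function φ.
No, ∇×F = (2*x*y + 10*y**2*z + 6*z**2 - 2*z*cos(y*z) - 3*exp(x + y) + 2*exp(y + z), 3*exp(x + y), -2*y*z + exp(x + y) - 5*cos(y)) ≠ 0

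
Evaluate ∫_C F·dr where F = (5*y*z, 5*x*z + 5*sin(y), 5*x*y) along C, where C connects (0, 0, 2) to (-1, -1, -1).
-5*cos(1)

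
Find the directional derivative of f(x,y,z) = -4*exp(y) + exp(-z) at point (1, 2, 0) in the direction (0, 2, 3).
sqrt(13)*(-8*exp(2) - 3)/13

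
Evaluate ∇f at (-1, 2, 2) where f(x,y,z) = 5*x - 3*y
(5, -3, 0)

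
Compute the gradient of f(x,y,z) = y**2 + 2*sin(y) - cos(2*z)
(0, 2*y + 2*cos(y), 2*sin(2*z))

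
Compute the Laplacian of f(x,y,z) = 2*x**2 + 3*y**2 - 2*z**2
6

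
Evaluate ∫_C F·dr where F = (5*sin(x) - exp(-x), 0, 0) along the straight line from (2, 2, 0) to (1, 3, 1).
(5*(-cos(1) + cos(2))*exp(2) - 1 + E)*exp(-2)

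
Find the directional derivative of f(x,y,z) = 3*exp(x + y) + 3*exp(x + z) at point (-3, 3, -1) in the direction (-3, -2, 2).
3*sqrt(17)*(-5*exp(4) - 1)*exp(-4)/17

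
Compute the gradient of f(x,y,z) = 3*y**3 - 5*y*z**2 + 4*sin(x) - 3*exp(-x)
(4*cos(x) + 3*exp(-x), 9*y**2 - 5*z**2, -10*y*z)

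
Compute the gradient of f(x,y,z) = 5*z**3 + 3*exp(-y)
(0, -3*exp(-y), 15*z**2)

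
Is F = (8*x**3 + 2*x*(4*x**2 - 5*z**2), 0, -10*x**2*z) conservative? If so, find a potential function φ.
Yes, F is conservative. φ = x**2*(4*x**2 - 5*z**2)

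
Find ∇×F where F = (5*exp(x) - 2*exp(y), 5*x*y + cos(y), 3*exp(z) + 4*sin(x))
(0, -4*cos(x), 5*y + 2*exp(y))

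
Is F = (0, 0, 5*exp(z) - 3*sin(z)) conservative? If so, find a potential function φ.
Yes, F is conservative. φ = 5*exp(z) + 3*cos(z)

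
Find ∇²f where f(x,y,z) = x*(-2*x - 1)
-4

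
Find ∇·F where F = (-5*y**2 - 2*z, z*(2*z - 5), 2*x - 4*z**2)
-8*z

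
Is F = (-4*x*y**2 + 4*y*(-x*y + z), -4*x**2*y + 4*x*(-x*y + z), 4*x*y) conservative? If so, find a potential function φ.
Yes, F is conservative. φ = 4*x*y*(-x*y + z)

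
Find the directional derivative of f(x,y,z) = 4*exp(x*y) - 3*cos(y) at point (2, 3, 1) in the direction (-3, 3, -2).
3*sqrt(22)*(-4*exp(6) + 3*sin(3))/22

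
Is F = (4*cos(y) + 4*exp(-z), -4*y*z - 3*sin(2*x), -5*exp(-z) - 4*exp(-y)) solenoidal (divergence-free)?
No, ∇·F = -4*z + 5*exp(-z)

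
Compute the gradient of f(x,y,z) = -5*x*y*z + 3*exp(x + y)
(-5*y*z + 3*exp(x + y), -5*x*z + 3*exp(x + y), -5*x*y)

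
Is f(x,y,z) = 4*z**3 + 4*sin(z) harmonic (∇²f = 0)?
No, ∇²f = 24*z - 4*sin(z)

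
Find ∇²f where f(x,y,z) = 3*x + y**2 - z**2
0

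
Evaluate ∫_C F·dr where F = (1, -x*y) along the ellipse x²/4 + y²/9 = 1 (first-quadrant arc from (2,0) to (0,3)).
-8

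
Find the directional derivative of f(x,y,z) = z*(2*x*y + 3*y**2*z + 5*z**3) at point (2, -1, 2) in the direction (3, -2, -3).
-22*sqrt(22)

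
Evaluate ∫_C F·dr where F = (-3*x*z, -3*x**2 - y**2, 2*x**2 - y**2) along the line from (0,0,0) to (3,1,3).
-58/3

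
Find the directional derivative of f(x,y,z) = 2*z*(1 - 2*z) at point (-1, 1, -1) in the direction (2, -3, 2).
20*sqrt(17)/17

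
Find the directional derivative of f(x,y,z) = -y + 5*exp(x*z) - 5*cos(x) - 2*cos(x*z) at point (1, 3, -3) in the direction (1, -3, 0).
sqrt(10)*(-15 + 3*exp(3) + (6*sin(3) + 5*sin(1))*exp(3))*exp(-3)/10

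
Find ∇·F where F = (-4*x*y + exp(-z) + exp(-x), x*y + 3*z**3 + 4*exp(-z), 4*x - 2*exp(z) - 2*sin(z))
x - 4*y - 2*exp(z) - 2*cos(z) - exp(-x)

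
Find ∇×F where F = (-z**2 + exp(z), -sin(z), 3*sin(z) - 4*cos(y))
(4*sin(y) + cos(z), -2*z + exp(z), 0)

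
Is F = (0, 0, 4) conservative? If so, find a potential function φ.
Yes, F is conservative. φ = 4*z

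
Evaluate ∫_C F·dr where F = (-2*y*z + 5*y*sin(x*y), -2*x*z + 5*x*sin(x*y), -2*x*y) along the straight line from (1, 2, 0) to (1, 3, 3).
-18 + 5*cos(2) - 5*cos(3)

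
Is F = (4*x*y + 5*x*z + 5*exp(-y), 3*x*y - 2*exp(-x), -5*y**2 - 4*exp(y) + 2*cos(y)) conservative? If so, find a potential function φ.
No, ∇×F = (-10*y - 4*exp(y) - 2*sin(y), 5*x, -4*x + 3*y + 5*exp(-y) + 2*exp(-x)) ≠ 0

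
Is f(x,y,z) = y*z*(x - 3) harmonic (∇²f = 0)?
Yes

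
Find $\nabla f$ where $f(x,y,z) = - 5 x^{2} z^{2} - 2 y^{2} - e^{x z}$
(z*(-10*x*z - exp(x*z)), -4*y, x*(-10*x*z - exp(x*z)))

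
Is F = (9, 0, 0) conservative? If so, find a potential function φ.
Yes, F is conservative. φ = 9*x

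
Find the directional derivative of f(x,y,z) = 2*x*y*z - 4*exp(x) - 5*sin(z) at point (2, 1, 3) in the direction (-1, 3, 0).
sqrt(10)*(2*exp(2) + 15)/5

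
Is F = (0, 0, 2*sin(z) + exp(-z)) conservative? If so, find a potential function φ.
Yes, F is conservative. φ = -2*cos(z) - exp(-z)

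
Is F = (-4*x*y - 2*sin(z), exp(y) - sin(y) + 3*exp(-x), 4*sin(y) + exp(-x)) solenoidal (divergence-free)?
No, ∇·F = -4*y + exp(y) - cos(y)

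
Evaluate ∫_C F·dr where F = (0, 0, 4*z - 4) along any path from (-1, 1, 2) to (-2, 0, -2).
16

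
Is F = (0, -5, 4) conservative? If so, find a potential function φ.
Yes, F is conservative. φ = -5*y + 4*z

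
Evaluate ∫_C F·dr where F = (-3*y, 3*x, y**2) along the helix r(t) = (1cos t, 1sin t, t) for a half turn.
7*pi/2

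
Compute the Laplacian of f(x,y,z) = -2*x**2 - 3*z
-4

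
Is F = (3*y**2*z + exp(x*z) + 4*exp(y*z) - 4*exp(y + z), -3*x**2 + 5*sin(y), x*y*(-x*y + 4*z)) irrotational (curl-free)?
No, ∇×F = (2*x*(-x*y + 2*z), x*y**2 + x*exp(x*z) + 3*y**2 + y*(x*y - 4*z) + 4*y*exp(y*z) - 4*exp(y + z), -6*x - 6*y*z - 4*z*exp(y*z) + 4*exp(y + z))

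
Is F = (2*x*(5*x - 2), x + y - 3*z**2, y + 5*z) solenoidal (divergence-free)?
No, ∇·F = 20*x + 2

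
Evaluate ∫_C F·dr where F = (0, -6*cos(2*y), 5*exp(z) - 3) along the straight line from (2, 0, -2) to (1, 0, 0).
-1 - 5*exp(-2)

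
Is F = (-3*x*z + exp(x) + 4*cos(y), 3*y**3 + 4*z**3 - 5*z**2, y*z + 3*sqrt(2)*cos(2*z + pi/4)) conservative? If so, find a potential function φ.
No, ∇×F = (z*(11 - 12*z), -3*x, 4*sin(y)) ≠ 0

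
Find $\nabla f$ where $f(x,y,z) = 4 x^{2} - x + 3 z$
(8*x - 1, 0, 3)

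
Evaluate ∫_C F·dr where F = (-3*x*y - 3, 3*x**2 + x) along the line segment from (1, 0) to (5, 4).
36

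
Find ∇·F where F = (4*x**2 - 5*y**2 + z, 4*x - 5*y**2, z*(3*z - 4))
8*x - 10*y + 6*z - 4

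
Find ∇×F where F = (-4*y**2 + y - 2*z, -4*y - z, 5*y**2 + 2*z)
(10*y + 1, -2, 8*y - 1)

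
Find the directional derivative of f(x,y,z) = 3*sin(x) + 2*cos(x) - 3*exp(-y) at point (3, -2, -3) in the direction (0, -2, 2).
-3*sqrt(2)*exp(2)/2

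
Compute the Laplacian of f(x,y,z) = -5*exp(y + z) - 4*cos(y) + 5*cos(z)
-10*exp(y + z) + 4*cos(y) - 5*cos(z)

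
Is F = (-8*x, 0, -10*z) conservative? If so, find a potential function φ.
Yes, F is conservative. φ = -4*x**2 - 5*z**2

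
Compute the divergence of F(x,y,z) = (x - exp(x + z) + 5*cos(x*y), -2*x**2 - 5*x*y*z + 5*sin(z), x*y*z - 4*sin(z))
x*y - 5*x*z - 5*y*sin(x*y) - exp(x + z) - 4*cos(z) + 1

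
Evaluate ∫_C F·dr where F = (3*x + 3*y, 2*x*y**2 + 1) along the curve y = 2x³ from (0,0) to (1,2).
49/5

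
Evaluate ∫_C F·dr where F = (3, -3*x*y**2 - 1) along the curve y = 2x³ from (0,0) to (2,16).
-36914/5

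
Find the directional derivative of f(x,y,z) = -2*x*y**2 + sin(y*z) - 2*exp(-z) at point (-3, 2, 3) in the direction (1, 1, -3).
sqrt(11)*(-3*exp(3)*cos(6) - 6 + 16*exp(3))*exp(-3)/11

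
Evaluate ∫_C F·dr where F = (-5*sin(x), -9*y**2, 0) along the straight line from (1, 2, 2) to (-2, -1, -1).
-5*cos(1) + 5*cos(2) + 27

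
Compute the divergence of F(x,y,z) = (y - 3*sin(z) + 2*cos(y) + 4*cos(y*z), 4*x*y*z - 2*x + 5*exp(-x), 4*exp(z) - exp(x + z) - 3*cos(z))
4*x*z + 4*exp(z) - exp(x + z) + 3*sin(z)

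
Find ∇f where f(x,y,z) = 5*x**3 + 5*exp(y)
(15*x**2, 5*exp(y), 0)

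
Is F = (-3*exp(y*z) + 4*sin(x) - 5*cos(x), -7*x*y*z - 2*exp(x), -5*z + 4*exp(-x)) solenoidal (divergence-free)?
No, ∇·F = -7*x*z + 5*sin(x) + 4*cos(x) - 5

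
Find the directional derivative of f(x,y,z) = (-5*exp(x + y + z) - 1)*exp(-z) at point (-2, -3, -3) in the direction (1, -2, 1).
sqrt(6)*(5 + exp(8))*exp(-5)/6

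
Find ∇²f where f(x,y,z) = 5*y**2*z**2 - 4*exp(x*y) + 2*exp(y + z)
-4*x**2*exp(x*y) - 4*y**2*exp(x*y) + 10*y**2 + 10*z**2 + 4*exp(y + z)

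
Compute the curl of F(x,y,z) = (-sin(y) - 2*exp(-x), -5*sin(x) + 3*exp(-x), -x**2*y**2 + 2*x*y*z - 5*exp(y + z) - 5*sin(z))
(-2*x**2*y + 2*x*z - 5*exp(y + z), 2*y*(x*y - z), -5*cos(x) + cos(y) - 3*exp(-x))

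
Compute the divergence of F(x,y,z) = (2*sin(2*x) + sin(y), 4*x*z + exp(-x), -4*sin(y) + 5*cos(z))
-5*sin(z) + 4*cos(2*x)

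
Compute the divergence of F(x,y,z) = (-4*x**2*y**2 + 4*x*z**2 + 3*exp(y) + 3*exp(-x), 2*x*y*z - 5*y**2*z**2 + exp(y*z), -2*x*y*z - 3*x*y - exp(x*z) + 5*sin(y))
-8*x*y**2 - 2*x*y + 2*x*z - x*exp(x*z) - 10*y*z**2 + 4*z**2 + z*exp(y*z) - 3*exp(-x)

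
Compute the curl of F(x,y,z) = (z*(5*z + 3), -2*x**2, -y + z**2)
(-1, 10*z + 3, -4*x)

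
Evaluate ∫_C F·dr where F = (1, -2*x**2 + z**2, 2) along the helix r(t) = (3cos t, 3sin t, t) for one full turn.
16*pi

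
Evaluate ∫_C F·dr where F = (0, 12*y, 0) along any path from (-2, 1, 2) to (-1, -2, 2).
18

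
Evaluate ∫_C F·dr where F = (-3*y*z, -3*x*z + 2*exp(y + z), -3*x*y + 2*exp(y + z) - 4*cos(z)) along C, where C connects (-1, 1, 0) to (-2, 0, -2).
-2*E + 2*exp(-2) + 4*sin(2)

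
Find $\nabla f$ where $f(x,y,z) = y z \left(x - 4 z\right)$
(y*z, z*(x - 4*z), y*(x - 8*z))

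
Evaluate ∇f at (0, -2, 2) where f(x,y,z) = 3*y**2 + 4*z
(0, -12, 4)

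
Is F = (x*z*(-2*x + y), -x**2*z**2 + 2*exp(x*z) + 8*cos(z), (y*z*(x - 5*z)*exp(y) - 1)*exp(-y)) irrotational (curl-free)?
No, ∇×F = (2*x**2*z + x*z - 2*x*exp(x*z) - 5*z**2 + 8*sin(z) + exp(-y), -x*(2*x - y) - y*z, z*(-2*x*z - x + 2*exp(x*z)))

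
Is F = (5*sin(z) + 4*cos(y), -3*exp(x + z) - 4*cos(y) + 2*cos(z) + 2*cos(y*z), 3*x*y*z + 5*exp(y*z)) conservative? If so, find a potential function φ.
No, ∇×F = (3*x*z + 2*y*sin(y*z) + 5*z*exp(y*z) + 3*exp(x + z) + 2*sin(z), -3*y*z + 5*cos(z), -3*exp(x + z) + 4*sin(y)) ≠ 0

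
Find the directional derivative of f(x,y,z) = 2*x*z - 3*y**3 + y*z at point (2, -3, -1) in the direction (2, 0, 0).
-2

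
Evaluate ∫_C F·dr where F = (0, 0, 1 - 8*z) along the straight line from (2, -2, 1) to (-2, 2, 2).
-11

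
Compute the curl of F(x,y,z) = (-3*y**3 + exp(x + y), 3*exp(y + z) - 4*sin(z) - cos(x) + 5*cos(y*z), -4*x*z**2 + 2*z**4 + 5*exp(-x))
(5*y*sin(y*z) - 3*exp(y + z) + 4*cos(z), 4*z**2 + 5*exp(-x), 9*y**2 - exp(x + y) + sin(x))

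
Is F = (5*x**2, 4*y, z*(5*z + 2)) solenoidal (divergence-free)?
No, ∇·F = 10*x + 10*z + 6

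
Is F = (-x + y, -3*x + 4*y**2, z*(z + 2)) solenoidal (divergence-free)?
No, ∇·F = 8*y + 2*z + 1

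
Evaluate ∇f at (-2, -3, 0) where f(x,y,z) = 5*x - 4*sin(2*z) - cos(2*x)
(5 - 2*sin(4), 0, -8)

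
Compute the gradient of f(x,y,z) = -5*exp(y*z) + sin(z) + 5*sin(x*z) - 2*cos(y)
(5*z*cos(x*z), -5*z*exp(y*z) + 2*sin(y), 5*x*cos(x*z) - 5*y*exp(y*z) + cos(z))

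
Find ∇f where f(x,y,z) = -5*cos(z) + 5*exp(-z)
(0, 0, 5*sin(z) - 5*exp(-z))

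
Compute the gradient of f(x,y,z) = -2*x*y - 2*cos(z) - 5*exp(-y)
(-2*y, -2*x + 5*exp(-y), 2*sin(z))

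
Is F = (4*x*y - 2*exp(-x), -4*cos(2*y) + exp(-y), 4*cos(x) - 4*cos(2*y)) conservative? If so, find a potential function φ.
No, ∇×F = (8*sin(2*y), 4*sin(x), -4*x) ≠ 0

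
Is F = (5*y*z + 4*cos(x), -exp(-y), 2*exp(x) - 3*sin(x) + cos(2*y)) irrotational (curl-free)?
No, ∇×F = (-2*sin(2*y), 5*y - 2*exp(x) + 3*cos(x), -5*z)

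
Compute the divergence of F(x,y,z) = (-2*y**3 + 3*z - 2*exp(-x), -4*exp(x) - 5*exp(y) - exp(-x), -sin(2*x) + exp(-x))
-5*exp(y) + 2*exp(-x)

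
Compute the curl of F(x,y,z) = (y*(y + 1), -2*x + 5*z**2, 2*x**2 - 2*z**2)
(-10*z, -4*x, -2*y - 3)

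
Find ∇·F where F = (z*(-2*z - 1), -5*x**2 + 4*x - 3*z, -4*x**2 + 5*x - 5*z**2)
-10*z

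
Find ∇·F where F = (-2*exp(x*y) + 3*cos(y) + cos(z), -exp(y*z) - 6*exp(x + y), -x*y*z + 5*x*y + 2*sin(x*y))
-x*y - 2*y*exp(x*y) - z*exp(y*z) - 6*exp(x + y)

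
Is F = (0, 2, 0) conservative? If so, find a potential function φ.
Yes, F is conservative. φ = 2*y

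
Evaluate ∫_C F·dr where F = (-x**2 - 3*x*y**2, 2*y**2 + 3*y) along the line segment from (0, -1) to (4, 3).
-236/3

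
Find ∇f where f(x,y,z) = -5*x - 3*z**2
(-5, 0, -6*z)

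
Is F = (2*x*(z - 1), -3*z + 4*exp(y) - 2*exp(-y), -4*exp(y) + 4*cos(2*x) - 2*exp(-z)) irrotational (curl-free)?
No, ∇×F = (3 - 4*exp(y), 2*x + 8*sin(2*x), 0)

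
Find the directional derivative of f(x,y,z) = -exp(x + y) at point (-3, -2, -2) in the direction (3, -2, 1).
-sqrt(14)*exp(-5)/14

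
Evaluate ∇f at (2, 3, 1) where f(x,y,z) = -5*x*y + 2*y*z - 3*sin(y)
(-15, -8 - 3*cos(3), 6)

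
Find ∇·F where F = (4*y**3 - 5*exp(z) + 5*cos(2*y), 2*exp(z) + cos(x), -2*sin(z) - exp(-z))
-2*cos(z) + exp(-z)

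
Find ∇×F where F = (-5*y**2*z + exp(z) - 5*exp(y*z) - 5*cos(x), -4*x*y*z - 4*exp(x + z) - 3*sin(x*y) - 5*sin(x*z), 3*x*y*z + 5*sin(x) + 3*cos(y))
(4*x*y + 3*x*z + 5*x*cos(x*z) + 4*exp(x + z) - 3*sin(y), -5*y**2 - 3*y*z - 5*y*exp(y*z) + exp(z) - 5*cos(x), 6*y*z - 3*y*cos(x*y) + 5*z*exp(y*z) - 5*z*cos(x*z) - 4*exp(x + z))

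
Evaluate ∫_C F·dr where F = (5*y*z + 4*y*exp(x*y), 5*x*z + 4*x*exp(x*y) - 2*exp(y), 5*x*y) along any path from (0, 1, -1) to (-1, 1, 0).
-4 + 4*exp(-1)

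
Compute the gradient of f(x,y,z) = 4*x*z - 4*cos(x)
(4*z + 4*sin(x), 0, 4*x)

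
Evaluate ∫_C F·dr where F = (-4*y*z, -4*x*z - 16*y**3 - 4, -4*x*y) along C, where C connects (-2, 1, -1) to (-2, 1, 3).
32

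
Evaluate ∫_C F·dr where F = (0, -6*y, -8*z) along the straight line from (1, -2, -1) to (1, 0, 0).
16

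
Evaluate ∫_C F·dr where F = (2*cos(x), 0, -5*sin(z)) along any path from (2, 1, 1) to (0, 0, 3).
5*cos(3) - 5*cos(1) - 2*sin(2)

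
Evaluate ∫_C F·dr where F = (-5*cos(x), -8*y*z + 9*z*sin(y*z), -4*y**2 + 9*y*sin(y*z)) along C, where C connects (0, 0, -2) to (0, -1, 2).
1 - 9*cos(2)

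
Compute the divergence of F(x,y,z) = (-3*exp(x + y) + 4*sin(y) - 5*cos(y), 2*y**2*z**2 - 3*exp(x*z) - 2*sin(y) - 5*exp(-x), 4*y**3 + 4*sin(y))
4*y*z**2 - 3*exp(x + y) - 2*cos(y)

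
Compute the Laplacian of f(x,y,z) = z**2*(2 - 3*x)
4 - 6*x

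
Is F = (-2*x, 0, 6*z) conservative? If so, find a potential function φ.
Yes, F is conservative. φ = -x**2 + 3*z**2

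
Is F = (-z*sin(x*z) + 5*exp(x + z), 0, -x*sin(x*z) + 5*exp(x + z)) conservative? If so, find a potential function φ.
Yes, F is conservative. φ = 5*exp(x + z) + cos(x*z)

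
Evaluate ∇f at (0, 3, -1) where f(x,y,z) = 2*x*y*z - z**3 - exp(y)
(-6, -exp(3), -3)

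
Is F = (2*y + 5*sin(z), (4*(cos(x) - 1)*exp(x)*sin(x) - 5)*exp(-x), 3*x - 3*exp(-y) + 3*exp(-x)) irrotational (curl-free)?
No, ∇×F = (3*exp(-y), 5*cos(z) - 3 + 3*exp(-x), -8*sin(x)**2 - 4*cos(x) + 2 + 5*exp(-x))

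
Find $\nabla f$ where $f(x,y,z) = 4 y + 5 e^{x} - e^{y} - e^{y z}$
(5*exp(x), -z*exp(y*z) - exp(y) + 4, -y*exp(y*z))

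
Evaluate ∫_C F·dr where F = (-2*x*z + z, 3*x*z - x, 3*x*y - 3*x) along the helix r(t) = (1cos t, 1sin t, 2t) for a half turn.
pi*(-7 + 3*pi)/2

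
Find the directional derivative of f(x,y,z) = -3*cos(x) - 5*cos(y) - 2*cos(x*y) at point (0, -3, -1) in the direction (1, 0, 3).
0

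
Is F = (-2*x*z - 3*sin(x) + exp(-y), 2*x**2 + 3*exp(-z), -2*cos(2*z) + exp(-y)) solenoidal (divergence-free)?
No, ∇·F = -2*z + 4*sin(2*z) - 3*cos(x)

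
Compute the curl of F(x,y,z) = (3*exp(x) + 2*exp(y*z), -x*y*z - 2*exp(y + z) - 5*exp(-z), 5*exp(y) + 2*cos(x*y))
(x*y - 2*x*sin(x*y) + 5*exp(y) + 2*exp(y + z) - 5*exp(-z), 2*y*(exp(y*z) + sin(x*y)), z*(-y - 2*exp(y*z)))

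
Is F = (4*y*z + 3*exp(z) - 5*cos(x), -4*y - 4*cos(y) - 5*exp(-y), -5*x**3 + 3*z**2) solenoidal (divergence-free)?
No, ∇·F = 6*z + 5*sin(x) + 4*sin(y) - 4 + 5*exp(-y)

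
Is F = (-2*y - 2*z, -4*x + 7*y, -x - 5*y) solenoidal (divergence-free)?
No, ∇·F = 7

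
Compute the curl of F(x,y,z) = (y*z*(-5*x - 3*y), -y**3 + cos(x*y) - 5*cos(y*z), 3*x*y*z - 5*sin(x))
(3*x*z - 5*y*sin(y*z), -3*y*z - y*(5*x + 3*y) + 5*cos(x), 5*x*z + 6*y*z - y*sin(x*y))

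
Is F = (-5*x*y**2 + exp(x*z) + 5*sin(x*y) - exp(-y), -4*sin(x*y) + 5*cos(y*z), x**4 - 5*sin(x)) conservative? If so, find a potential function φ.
No, ∇×F = (5*y*sin(y*z), -4*x**3 + x*exp(x*z) + 5*cos(x), 10*x*y - 5*x*cos(x*y) - 4*y*cos(x*y) - exp(-y)) ≠ 0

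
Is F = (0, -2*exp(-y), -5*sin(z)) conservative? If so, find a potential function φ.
Yes, F is conservative. φ = 5*cos(z) + 2*exp(-y)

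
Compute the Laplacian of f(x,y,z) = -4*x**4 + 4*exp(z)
-48*x**2 + 4*exp(z)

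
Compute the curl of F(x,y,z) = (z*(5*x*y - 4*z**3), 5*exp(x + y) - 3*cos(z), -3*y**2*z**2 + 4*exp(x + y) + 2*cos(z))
(-6*y*z**2 + 4*exp(x + y) - 3*sin(z), 5*x*y - 16*z**3 - 4*exp(x + y), -5*x*z + 5*exp(x + y))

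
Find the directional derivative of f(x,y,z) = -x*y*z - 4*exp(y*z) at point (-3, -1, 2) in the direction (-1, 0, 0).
-2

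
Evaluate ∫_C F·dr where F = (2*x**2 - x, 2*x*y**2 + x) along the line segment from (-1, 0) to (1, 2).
4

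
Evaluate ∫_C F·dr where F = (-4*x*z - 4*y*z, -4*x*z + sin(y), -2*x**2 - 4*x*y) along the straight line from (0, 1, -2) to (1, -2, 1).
-cos(2) + cos(1) + 6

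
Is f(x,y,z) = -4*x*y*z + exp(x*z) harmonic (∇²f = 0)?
No, ∇²f = (x**2 + z**2)*exp(x*z)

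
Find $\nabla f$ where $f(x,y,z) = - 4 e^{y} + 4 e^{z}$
(0, -4*exp(y), 4*exp(z))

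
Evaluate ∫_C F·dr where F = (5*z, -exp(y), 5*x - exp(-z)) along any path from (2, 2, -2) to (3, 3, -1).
-exp(3) + E + 5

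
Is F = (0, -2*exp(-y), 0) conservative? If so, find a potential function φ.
Yes, F is conservative. φ = 2*exp(-y)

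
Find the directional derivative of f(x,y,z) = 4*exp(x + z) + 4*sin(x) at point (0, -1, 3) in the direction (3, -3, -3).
4*sqrt(3)/3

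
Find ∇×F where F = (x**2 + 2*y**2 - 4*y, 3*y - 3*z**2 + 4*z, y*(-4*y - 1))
(-8*y + 6*z - 5, 0, 4 - 4*y)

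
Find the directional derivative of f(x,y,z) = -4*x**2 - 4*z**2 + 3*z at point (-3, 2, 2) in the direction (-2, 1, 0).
-48*sqrt(5)/5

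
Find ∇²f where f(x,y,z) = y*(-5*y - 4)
-10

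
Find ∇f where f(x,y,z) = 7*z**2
(0, 0, 14*z)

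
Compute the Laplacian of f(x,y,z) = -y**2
-2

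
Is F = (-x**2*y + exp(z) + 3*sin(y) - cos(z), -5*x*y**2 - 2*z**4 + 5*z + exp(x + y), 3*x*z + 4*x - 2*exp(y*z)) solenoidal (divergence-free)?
No, ∇·F = -12*x*y + 3*x - 2*y*exp(y*z) + exp(x + y)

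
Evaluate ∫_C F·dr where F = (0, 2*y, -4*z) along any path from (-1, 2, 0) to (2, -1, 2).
-11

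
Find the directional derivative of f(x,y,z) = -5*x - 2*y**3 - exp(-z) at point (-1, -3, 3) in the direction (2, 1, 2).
-64/3 + 2*exp(-3)/3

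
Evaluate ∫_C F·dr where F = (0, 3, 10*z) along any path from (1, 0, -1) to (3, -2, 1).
-6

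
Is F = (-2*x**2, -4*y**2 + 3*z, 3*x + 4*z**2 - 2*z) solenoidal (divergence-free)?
No, ∇·F = -4*x - 8*y + 8*z - 2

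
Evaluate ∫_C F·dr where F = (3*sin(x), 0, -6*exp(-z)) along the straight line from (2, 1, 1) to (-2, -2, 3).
6*(1 - exp(2))*exp(-3)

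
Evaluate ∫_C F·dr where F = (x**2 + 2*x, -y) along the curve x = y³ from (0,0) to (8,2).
698/3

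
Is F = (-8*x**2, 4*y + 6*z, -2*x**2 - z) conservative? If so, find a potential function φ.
No, ∇×F = (-6, 4*x, 0) ≠ 0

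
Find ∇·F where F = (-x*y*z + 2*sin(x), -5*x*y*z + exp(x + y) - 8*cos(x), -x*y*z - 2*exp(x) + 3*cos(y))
-x*y - 5*x*z - y*z + exp(x + y) + 2*cos(x)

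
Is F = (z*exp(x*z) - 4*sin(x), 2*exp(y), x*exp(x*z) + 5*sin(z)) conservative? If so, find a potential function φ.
Yes, F is conservative. φ = 2*exp(y) + exp(x*z) + 4*cos(x) - 5*cos(z)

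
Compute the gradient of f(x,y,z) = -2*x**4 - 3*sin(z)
(-8*x**3, 0, -3*cos(z))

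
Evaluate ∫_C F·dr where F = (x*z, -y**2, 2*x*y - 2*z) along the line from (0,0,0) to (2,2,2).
4/3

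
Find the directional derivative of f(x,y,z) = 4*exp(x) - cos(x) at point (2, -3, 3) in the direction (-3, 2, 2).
-3*sqrt(17)*(sin(2) + 4*exp(2))/17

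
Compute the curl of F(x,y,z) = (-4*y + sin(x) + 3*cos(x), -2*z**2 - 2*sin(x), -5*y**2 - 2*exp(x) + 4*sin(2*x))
(-10*y + 4*z, 2*exp(x) - 8*cos(2*x), 4 - 2*cos(x))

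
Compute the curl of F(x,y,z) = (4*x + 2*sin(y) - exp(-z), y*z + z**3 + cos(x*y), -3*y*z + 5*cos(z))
(-y - 3*z**2 - 3*z, exp(-z), -y*sin(x*y) - 2*cos(y))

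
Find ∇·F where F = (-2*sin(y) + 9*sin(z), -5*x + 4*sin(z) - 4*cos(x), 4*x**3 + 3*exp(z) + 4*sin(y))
3*exp(z)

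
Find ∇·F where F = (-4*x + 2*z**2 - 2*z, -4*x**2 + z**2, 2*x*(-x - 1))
-4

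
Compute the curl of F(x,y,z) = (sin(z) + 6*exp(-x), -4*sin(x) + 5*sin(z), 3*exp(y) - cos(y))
(3*exp(y) + sin(y) - 5*cos(z), cos(z), -4*cos(x))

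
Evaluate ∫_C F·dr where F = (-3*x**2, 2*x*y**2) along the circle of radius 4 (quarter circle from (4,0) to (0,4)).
64 + 32*pi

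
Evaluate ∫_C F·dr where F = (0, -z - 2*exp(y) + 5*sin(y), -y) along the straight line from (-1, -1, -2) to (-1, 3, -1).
-2*exp(3) + 2*exp(-1) + 5*cos(1) - 5*cos(3) + 5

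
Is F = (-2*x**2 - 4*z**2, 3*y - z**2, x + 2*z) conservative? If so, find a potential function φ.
No, ∇×F = (2*z, -8*z - 1, 0) ≠ 0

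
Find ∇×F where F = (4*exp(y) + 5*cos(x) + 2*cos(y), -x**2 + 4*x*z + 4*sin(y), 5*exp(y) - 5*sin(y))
(-4*x + 5*exp(y) - 5*cos(y), 0, -2*x + 4*z - 4*exp(y) + 2*sin(y))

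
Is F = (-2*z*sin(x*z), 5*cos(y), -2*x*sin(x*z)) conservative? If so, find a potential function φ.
Yes, F is conservative. φ = 5*sin(y) + 2*cos(x*z)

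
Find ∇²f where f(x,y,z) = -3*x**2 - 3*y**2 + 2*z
-12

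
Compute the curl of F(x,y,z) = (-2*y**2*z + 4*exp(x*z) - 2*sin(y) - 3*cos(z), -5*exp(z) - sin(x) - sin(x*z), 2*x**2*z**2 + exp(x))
(x*cos(x*z) + 5*exp(z), -4*x*z**2 + 4*x*exp(x*z) - 2*y**2 - exp(x) + 3*sin(z), 4*y*z - z*cos(x*z) - cos(x) + 2*cos(y))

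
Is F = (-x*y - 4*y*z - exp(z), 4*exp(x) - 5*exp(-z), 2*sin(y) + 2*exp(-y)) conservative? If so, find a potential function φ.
No, ∇×F = (2*cos(y) - 5*exp(-z) - 2*exp(-y), -4*y - exp(z), x + 4*z + 4*exp(x)) ≠ 0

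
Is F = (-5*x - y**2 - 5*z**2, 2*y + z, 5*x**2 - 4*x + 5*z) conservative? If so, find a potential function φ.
No, ∇×F = (-1, -10*x - 10*z + 4, 2*y) ≠ 0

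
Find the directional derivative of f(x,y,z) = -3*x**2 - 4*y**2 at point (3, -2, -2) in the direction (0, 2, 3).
32*sqrt(13)/13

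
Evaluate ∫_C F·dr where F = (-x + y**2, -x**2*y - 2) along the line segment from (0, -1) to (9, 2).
-555/4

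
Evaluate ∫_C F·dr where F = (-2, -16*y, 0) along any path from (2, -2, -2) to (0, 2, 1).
4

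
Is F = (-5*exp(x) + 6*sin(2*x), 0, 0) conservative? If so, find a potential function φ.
Yes, F is conservative. φ = -5*exp(x) - 3*cos(2*x)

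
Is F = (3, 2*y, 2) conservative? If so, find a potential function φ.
Yes, F is conservative. φ = 3*x + y**2 + 2*z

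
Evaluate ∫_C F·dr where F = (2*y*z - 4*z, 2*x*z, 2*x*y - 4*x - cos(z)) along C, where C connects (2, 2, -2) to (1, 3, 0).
-sin(2)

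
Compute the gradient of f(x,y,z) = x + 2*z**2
(1, 0, 4*z)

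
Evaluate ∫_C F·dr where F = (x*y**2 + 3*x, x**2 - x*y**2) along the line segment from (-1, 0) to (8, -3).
489/2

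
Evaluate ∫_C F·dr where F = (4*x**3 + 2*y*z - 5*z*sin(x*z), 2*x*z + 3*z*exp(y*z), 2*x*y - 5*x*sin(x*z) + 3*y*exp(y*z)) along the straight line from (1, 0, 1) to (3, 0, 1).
5*cos(3) - 5*cos(1) + 80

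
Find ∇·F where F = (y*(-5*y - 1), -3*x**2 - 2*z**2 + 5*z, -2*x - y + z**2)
2*z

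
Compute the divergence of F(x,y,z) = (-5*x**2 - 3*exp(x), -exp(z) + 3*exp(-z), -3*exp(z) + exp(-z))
-10*x - 3*exp(x) - 3*exp(z) - exp(-z)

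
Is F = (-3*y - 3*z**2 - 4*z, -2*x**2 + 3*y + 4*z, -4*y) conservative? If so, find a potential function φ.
No, ∇×F = (-8, -6*z - 4, 3 - 4*x) ≠ 0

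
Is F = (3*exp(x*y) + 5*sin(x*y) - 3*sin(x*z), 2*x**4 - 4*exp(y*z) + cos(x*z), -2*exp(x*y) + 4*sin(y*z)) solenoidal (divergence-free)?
No, ∇·F = 3*y*exp(x*y) + 5*y*cos(x*y) + 4*y*cos(y*z) - 4*z*exp(y*z) - 3*z*cos(x*z)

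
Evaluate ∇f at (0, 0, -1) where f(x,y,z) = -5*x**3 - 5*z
(0, 0, -5)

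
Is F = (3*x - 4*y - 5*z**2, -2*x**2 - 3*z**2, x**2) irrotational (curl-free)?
No, ∇×F = (6*z, -2*x - 10*z, 4 - 4*x)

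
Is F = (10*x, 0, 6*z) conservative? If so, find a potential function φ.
Yes, F is conservative. φ = 5*x**2 + 3*z**2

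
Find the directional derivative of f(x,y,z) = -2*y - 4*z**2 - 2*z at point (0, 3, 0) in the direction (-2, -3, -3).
6*sqrt(22)/11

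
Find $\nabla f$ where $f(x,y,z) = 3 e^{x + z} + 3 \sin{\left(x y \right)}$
(3*y*cos(x*y) + 3*exp(x + z), 3*x*cos(x*y), 3*exp(x + z))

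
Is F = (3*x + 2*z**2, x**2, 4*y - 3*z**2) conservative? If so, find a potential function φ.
No, ∇×F = (4, 4*z, 2*x) ≠ 0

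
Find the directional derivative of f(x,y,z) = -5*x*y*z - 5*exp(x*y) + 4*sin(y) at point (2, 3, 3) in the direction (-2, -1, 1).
sqrt(6)*(-2*cos(3) + 45 + 20*exp(6))/3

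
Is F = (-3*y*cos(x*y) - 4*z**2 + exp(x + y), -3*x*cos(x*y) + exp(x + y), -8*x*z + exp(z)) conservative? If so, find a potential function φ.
Yes, F is conservative. φ = -4*x*z**2 + exp(z) + exp(x + y) - 3*sin(x*y)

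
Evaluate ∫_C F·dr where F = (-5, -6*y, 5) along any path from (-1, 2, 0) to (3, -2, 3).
-5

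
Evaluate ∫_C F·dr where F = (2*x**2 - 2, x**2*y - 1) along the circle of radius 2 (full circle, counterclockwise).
0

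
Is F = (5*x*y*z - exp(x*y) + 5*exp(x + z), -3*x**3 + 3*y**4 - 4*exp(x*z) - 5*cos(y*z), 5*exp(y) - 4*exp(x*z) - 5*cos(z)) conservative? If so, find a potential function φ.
No, ∇×F = (4*x*exp(x*z) - 5*y*sin(y*z) + 5*exp(y), 5*x*y + 4*z*exp(x*z) + 5*exp(x + z), -9*x**2 - 5*x*z + x*exp(x*y) - 4*z*exp(x*z)) ≠ 0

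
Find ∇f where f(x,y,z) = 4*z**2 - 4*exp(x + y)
(-4*exp(x + y), -4*exp(x + y), 8*z)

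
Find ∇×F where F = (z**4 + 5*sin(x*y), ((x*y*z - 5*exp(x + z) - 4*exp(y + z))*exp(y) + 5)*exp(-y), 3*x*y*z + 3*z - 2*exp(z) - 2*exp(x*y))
(-x*y + 3*x*z - 2*x*exp(x*y) + 5*exp(x + z) + 4*exp(y + z), -3*y*z + 2*y*exp(x*y) + 4*z**3, -5*x*cos(x*y) + y*z - 5*exp(x + z))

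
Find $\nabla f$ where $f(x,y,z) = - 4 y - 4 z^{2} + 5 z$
(0, -4, 5 - 8*z)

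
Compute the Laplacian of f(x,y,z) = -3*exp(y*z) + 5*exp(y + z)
-3*y**2*exp(y*z) - 3*z**2*exp(y*z) + 10*exp(y + z)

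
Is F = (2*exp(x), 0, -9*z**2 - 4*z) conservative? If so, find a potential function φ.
Yes, F is conservative. φ = -3*z**3 - 2*z**2 + 2*exp(x)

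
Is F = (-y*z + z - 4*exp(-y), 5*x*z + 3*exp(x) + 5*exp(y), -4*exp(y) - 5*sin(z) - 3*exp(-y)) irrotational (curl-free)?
No, ∇×F = (-5*x - 4*exp(y) + 3*exp(-y), 1 - y, 6*z + 3*exp(x) - 4*exp(-y))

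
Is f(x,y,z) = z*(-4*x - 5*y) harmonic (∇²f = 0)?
Yes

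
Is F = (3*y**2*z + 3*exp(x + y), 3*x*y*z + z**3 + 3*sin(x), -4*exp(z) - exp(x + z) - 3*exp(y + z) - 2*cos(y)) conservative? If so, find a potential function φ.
No, ∇×F = (-3*x*y - 3*z**2 - 3*exp(y + z) + 2*sin(y), 3*y**2 + exp(x + z), -3*y*z - 3*exp(x + y) + 3*cos(x)) ≠ 0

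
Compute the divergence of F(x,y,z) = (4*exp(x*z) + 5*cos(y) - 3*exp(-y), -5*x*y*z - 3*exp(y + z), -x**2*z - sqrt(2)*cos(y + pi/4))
-x**2 - 5*x*z + 4*z*exp(x*z) - 3*exp(y + z)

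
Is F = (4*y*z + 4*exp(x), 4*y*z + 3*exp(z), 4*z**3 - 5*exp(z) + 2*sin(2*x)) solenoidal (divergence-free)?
No, ∇·F = 12*z**2 + 4*z + 4*exp(x) - 5*exp(z)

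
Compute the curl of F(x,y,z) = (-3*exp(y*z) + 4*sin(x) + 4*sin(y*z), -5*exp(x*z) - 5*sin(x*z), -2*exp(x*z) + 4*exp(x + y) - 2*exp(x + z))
(5*x*exp(x*z) + 5*x*cos(x*z) + 4*exp(x + y), -3*y*exp(y*z) + 4*y*cos(y*z) + 2*z*exp(x*z) - 4*exp(x + y) + 2*exp(x + z), z*(-5*exp(x*z) + 3*exp(y*z) - 5*cos(x*z) - 4*cos(y*z)))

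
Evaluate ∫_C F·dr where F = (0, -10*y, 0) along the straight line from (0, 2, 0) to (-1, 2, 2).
0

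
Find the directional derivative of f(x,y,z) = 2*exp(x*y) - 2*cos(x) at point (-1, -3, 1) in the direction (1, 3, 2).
-sqrt(14)*(sin(1) + 6*exp(3))/7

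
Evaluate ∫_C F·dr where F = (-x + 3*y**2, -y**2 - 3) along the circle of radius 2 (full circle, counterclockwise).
0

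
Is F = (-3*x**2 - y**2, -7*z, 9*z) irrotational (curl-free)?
No, ∇×F = (7, 0, 2*y)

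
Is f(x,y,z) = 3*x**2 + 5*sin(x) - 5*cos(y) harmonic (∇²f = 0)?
No, ∇²f = -5*sin(x) + 5*cos(y) + 6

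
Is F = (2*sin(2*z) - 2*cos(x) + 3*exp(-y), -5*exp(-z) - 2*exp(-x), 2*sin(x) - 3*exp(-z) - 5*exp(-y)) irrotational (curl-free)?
No, ∇×F = (-5*exp(-z) + 5*exp(-y), -2*cos(x) + 4*cos(2*z), 3*exp(-y) + 2*exp(-x))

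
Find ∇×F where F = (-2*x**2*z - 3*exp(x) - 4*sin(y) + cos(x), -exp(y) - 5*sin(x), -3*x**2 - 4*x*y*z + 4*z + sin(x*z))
(-4*x*z, -2*x**2 + 6*x + 4*y*z - z*cos(x*z), -5*cos(x) + 4*cos(y))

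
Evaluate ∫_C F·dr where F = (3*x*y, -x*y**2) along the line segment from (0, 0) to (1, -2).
0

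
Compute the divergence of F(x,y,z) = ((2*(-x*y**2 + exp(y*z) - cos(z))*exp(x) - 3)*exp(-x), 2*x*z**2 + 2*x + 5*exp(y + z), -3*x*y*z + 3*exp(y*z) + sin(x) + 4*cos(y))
-3*x*y - 2*y**2 + 3*y*exp(y*z) + 5*exp(y + z) + 3*exp(-x)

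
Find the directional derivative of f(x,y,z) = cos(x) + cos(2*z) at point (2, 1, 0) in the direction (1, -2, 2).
-sin(2)/3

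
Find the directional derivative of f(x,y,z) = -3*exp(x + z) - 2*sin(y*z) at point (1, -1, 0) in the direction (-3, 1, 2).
sqrt(14)*(4 + 3*E)/14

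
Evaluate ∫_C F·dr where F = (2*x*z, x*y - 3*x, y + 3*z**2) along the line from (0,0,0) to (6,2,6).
356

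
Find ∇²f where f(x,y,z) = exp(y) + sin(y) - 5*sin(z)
exp(y) - sin(y) + 5*sin(z)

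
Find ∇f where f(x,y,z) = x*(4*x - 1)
(8*x - 1, 0, 0)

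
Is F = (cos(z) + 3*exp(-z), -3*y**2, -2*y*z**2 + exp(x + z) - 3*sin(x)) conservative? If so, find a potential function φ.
No, ∇×F = (-2*z**2, -exp(x + z) - sin(z) + 3*cos(x) - 3*exp(-z), 0) ≠ 0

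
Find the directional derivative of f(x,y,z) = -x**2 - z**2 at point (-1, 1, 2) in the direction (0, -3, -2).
8*sqrt(13)/13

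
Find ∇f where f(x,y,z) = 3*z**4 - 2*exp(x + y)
(-2*exp(x + y), -2*exp(x + y), 12*z**3)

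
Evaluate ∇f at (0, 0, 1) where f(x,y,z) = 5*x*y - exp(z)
(0, 0, -E)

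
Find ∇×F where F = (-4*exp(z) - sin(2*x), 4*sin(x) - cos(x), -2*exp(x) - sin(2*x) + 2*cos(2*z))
(0, 2*exp(x) - 4*exp(z) + 2*cos(2*x), sin(x) + 4*cos(x))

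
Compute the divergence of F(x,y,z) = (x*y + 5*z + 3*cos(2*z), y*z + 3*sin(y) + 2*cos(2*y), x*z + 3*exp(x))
x + y + z - 4*sin(2*y) + 3*cos(y)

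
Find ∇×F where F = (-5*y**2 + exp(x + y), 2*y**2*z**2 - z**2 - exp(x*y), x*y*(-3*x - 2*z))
(-x*(3*x + 2*z) - 4*y**2*z + 2*z, 2*y*(3*x + z), -y*exp(x*y) + 10*y - exp(x + y))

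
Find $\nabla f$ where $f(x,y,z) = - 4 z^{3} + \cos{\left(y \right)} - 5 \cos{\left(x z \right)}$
(5*z*sin(x*z), -sin(y), 5*x*sin(x*z) - 12*z**2)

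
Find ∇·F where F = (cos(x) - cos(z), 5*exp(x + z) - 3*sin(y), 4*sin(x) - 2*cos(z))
-sin(x) + 2*sin(z) - 3*cos(y)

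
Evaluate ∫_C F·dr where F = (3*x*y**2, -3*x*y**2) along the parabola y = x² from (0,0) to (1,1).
-5/14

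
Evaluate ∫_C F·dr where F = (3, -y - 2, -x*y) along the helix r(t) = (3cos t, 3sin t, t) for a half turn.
-18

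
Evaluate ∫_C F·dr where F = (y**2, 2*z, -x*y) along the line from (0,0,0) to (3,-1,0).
1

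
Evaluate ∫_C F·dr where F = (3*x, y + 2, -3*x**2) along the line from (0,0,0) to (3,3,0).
24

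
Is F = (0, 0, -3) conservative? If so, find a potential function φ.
Yes, F is conservative. φ = -3*z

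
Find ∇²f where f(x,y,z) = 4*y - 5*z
0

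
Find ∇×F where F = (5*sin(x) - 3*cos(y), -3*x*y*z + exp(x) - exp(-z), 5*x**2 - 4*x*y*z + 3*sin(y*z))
(3*x*y - 4*x*z + 3*z*cos(y*z) - exp(-z), -10*x + 4*y*z, -3*y*z + exp(x) - 3*sin(y))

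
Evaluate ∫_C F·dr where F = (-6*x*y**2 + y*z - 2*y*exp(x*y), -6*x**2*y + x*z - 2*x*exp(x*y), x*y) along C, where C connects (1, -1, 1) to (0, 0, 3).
2*exp(-1) + 2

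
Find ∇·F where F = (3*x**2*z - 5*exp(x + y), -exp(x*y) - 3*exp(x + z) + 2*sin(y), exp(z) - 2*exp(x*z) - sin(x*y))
6*x*z - x*exp(x*y) - 2*x*exp(x*z) + exp(z) - 5*exp(x + y) + 2*cos(y)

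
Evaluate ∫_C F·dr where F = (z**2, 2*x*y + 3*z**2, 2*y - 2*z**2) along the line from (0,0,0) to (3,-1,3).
-19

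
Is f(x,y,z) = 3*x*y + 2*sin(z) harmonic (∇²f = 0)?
No, ∇²f = -2*sin(z)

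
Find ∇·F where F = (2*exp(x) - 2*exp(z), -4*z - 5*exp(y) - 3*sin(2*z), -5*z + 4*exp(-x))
2*exp(x) - 5*exp(y) - 5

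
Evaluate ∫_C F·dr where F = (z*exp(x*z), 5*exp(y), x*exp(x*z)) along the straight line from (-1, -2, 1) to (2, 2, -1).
(-4 - E + 5*exp(4))*exp(-2)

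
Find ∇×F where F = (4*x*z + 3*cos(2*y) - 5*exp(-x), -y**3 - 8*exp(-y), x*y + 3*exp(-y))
(x - 3*exp(-y), 4*x - y, 6*sin(2*y))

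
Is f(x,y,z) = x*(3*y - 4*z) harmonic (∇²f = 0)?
Yes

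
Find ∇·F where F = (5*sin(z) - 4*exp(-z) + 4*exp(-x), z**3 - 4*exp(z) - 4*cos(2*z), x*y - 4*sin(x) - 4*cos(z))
4*sin(z) - 4*exp(-x)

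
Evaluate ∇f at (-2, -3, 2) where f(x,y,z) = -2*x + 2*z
(-2, 0, 2)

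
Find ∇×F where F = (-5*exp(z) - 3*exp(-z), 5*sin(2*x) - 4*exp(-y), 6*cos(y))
(-6*sin(y), -5*exp(z) + 3*exp(-z), 10*cos(2*x))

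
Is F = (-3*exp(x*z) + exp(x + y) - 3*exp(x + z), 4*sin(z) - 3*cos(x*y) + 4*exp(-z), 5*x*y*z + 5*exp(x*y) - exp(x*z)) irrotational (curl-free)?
No, ∇×F = (5*x*z + 5*x*exp(x*y) - 4*cos(z) + 4*exp(-z), -3*x*exp(x*z) - 5*y*z - 5*y*exp(x*y) + z*exp(x*z) - 3*exp(x + z), 3*y*sin(x*y) - exp(x + y))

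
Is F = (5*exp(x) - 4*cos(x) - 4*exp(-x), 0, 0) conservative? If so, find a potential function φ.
Yes, F is conservative. φ = 5*exp(x) - 4*sin(x) + 4*exp(-x)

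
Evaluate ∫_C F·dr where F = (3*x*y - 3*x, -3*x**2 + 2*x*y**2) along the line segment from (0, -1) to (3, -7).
-513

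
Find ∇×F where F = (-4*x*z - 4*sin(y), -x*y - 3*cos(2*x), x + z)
(0, -4*x - 1, -y + 6*sin(2*x) + 4*cos(y))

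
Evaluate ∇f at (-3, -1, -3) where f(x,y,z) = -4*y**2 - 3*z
(0, 8, -3)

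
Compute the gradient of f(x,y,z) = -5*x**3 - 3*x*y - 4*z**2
(-15*x**2 - 3*y, -3*x, -8*z)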